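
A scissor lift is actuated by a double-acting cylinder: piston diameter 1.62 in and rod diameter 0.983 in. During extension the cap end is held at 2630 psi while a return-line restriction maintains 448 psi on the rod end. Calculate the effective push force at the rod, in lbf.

Cap-side area A_cap = π/4 × (1.62 in)² = 2.061 in^2
Rod-side annular area A_ann = π/4 × (1.62² − 0.983²) = 1.302 in^2
Net thrust = P_cap·A_cap − P_rod·A_ann = 5421 lbf − 583.4 lbf

F ≈ 4840 lbf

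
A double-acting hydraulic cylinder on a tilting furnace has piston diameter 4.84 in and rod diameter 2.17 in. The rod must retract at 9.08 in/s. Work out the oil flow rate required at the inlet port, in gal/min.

Rod-side annular area A_ann = π/4 × (4.84² − 2.17²) = 14.70 in^2
Q = A × v

Q ≈ 34.7 gal/min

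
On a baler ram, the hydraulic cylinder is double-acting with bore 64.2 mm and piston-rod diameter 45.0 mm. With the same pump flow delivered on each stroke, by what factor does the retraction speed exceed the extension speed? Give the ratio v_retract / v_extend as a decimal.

v_ret/v_ext ≈ 1.97

Cap-side area A_cap = π/4 × (64.2 mm)² = 3237 mm^2
Rod-side annular area A_ann = π/4 × (64.2² − 45.0²) = 1647 mm^2
For equal Q, v ∝ 1/A, so v_ret/v_ext = A_cap/A_ann.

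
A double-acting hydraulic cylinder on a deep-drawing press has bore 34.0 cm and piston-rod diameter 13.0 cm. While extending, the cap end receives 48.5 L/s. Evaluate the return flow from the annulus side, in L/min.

Q_out ≈ 2480 L/min

Cap-side area A_cap = π/4 × (34.0 cm)² = 907.9 cm^2
Rod-side annular area A_ann = π/4 × (34.0² − 13.0²) = 775.2 cm^2
Piston speed v = Q_in/A_cap; rod-end outflow Q_out = v × A_ann = Q_in × A_ann/A_cap.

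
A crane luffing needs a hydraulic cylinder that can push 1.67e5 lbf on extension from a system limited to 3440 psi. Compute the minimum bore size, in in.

D ≈ 7.86 in

Extension force acts on the full piston face: F = P × (π/4)D².
D = √(4F / (πP)) = √(4 × 1.67e5 lbf / (π × 3440 psi))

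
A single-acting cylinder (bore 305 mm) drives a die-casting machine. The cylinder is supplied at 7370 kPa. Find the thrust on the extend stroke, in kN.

Cap-side area A_cap = π/4 × (305 mm)² = 73060 mm^2
F = P × A_cap = 7370 kPa × A_cap

F ≈ 538 kN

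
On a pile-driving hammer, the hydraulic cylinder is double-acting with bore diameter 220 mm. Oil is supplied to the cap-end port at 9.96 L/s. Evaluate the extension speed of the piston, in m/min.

v ≈ 15.7 m/min

Cap-side area A_cap = π/4 × (220 mm)² = 38010 mm^2
v = Q / A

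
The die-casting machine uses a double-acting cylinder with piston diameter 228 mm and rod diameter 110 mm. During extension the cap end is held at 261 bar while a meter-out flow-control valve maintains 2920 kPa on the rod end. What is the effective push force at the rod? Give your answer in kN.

F ≈ 974 kN

Cap-side area A_cap = π/4 × (228 mm)² = 40830 mm^2
Rod-side annular area A_ann = π/4 × (228² − 110²) = 31320 mm^2
Net thrust = P_cap·A_cap − P_rod·A_ann = 1066 kN − 91.47 kN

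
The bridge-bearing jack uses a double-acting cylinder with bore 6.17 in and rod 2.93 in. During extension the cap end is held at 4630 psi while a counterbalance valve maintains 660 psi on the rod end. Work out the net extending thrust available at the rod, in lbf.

Cap-side area A_cap = π/4 × (6.17 in)² = 29.90 in^2
Rod-side annular area A_ann = π/4 × (6.17² − 2.93²) = 23.16 in^2
Net thrust = P_cap·A_cap − P_rod·A_ann = 1.384e5 lbf − 15280 lbf

F ≈ 1.23e5 lbf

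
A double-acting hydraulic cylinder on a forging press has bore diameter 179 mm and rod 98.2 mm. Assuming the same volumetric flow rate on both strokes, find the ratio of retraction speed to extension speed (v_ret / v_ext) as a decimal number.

Cap-side area A_cap = π/4 × (179 mm)² = 25160 mm^2
Rod-side annular area A_ann = π/4 × (179² − 98.2²) = 17590 mm^2
For equal Q, v ∝ 1/A, so v_ret/v_ext = A_cap/A_ann.

v_ret/v_ext ≈ 1.43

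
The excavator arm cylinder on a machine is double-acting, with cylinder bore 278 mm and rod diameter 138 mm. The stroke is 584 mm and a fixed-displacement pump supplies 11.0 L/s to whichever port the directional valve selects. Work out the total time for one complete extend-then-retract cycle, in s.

Cap-side area A_cap = π/4 × (278 mm)² = 60700 mm^2
Rod-side annular area A_ann = π/4 × (278² − 138²) = 45740 mm^2
t_ext = A_cap·L/Q = 3.223 s
t_ret = A_ann·L/Q = 2.428 s
t_cycle = t_ext + t_ret

t ≈ 5.65 s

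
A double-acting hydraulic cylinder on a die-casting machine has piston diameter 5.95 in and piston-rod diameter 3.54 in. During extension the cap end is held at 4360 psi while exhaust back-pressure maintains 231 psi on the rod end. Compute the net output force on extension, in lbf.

Cap-side area A_cap = π/4 × (5.95 in)² = 27.81 in^2
Rod-side annular area A_ann = π/4 × (5.95² − 3.54²) = 17.96 in^2
Net thrust = P_cap·A_cap − P_rod·A_ann = 1.212e5 lbf − 4149 lbf

F ≈ 1.17e5 lbf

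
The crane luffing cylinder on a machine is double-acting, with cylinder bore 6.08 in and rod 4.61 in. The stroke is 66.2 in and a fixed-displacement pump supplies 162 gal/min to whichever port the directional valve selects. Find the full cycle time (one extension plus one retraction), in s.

t ≈ 4.39 s

Cap-side area A_cap = π/4 × (6.08 in)² = 29.03 in^2
Rod-side annular area A_ann = π/4 × (6.08² − 4.61²) = 12.34 in^2
t_ext = A_cap·L/Q = 3.082 s
t_ret = A_ann·L/Q = 1.310 s
t_cycle = t_ext + t_ret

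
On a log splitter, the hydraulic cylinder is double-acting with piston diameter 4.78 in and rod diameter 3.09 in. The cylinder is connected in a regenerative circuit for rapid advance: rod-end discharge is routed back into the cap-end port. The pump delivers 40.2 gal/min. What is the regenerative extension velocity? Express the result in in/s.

In regeneration the rod-end outflow joins the pump flow into the cap end, so the net volume the pump must supply per unit advance equals the rod cross-section area.
Rod cross-section A_rod = π/4 × (3.09 in)² = 7.499 in^2
v = Q_pump / A_rod

v ≈ 20.6 in/s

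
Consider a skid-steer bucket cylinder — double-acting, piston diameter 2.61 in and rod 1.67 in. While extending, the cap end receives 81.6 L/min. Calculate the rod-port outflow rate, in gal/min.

Cap-side area A_cap = π/4 × (2.61 in)² = 5.350 in^2
Rod-side annular area A_ann = π/4 × (2.61² − 1.67²) = 3.160 in^2
Piston speed v = Q_in/A_cap; rod-end outflow Q_out = v × A_ann = Q_in × A_ann/A_cap.

Q_out ≈ 12.7 gal/min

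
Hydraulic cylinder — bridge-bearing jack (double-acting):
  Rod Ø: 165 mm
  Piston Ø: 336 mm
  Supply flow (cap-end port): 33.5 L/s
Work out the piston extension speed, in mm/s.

v ≈ 378 mm/s

Cap-side area A_cap = π/4 × (336 mm)² = 88670 mm^2
v = Q / A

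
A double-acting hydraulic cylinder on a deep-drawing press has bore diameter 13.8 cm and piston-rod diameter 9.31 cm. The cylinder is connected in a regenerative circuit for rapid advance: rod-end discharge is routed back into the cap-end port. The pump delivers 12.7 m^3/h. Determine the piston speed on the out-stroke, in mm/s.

v ≈ 518 mm/s

In regeneration the rod-end outflow joins the pump flow into the cap end, so the net volume the pump must supply per unit advance equals the rod cross-section area.
Rod cross-section A_rod = π/4 × (9.31 cm)² = 68.08 cm^2
v = Q_pump / A_rod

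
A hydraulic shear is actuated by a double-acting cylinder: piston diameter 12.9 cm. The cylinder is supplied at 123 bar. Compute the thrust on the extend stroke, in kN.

Cap-side area A_cap = π/4 × (12.9 cm)² = 130.7 cm^2
F = P × A_cap = 123 bar × A_cap

F ≈ 161 kN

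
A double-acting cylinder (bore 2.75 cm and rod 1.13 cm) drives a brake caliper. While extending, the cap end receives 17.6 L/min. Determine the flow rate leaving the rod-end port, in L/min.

Q_out ≈ 14.6 L/min

Cap-side area A_cap = π/4 × (2.75 cm)² = 5.940 cm^2
Rod-side annular area A_ann = π/4 × (2.75² − 1.13²) = 4.937 cm^2
Piston speed v = Q_in/A_cap; rod-end outflow Q_out = v × A_ann = Q_in × A_ann/A_cap.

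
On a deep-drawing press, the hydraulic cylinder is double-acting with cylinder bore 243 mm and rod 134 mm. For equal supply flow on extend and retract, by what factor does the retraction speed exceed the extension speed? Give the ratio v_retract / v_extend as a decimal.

Cap-side area A_cap = π/4 × (243 mm)² = 46380 mm^2
Rod-side annular area A_ann = π/4 × (243² − 134²) = 32270 mm^2
For equal Q, v ∝ 1/A, so v_ret/v_ext = A_cap/A_ann.

v_ret/v_ext ≈ 1.44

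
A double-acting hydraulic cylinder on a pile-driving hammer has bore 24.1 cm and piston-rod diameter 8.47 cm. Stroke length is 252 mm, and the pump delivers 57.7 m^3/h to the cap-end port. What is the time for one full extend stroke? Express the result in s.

t ≈ 0.717 s

Cap-side area A_cap = π/4 × (24.1 cm)² = 456.2 cm^2
Swept volume V = A × L; t = V / Q = A·L / Q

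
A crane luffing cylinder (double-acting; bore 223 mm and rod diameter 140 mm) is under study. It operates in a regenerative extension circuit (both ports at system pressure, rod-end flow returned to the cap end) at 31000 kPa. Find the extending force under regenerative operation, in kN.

With equal pressure on both faces, forces on the annular region cancel; the net push is pressure × rod cross-section.
Rod cross-section A_rod = π/4 × (140 mm)² = 15390 mm^2
F = P × A_rod

F ≈ 477 kN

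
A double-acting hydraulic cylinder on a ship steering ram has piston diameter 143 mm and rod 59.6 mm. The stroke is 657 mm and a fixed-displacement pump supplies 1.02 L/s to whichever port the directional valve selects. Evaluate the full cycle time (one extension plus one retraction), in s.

Cap-side area A_cap = π/4 × (143 mm)² = 16060 mm^2
Rod-side annular area A_ann = π/4 × (143² − 59.6²) = 13270 mm^2
t_ext = A_cap·L/Q = 10.34 s
t_ret = A_ann·L/Q = 8.548 s
t_cycle = t_ext + t_ret

t ≈ 18.9 s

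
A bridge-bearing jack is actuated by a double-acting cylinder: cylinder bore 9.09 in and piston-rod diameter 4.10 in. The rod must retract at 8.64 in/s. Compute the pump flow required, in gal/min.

Q ≈ 116 gal/min

Rod-side annular area A_ann = π/4 × (9.09² − 4.10²) = 51.69 in^2
Q = A × v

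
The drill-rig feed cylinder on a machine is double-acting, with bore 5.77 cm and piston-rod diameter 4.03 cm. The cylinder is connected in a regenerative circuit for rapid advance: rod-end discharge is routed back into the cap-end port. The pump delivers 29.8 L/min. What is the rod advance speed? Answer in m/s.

In regeneration the rod-end outflow joins the pump flow into the cap end, so the net volume the pump must supply per unit advance equals the rod cross-section area.
Rod cross-section A_rod = π/4 × (4.03 cm)² = 12.76 cm^2
v = Q_pump / A_rod

v ≈ 0.389 m/s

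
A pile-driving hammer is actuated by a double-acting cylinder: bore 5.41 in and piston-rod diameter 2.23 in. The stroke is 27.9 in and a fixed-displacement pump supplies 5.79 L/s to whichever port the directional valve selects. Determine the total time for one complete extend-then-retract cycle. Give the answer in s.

Cap-side area A_cap = π/4 × (5.41 in)² = 22.99 in^2
Rod-side annular area A_ann = π/4 × (5.41² − 2.23²) = 19.08 in^2
t_ext = A_cap·L/Q = 1.815 s
t_ret = A_ann·L/Q = 1.507 s
t_cycle = t_ext + t_ret

t ≈ 3.32 s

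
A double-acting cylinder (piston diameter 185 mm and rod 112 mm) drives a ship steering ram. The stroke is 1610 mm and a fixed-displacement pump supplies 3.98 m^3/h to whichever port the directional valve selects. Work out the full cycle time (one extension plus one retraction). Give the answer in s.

t ≈ 63.9 s

Cap-side area A_cap = π/4 × (185 mm)² = 26880 mm^2
Rod-side annular area A_ann = π/4 × (185² − 112²) = 17030 mm^2
t_ext = A_cap·L/Q = 39.15 s
t_ret = A_ann·L/Q = 24.80 s
t_cycle = t_ext + t_ret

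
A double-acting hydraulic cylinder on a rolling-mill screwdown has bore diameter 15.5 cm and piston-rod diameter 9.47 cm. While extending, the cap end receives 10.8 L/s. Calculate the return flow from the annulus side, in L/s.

Cap-side area A_cap = π/4 × (15.5 cm)² = 188.7 cm^2
Rod-side annular area A_ann = π/4 × (15.5² − 9.47²) = 118.3 cm^2
Piston speed v = Q_in/A_cap; rod-end outflow Q_out = v × A_ann = Q_in × A_ann/A_cap.

Q_out ≈ 6.77 L/s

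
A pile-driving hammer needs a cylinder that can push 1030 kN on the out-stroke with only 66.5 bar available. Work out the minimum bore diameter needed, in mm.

D ≈ 444 mm

Extension force acts on the full piston face: F = P × (π/4)D².
D = √(4F / (πP)) = √(4 × 1030 kN / (π × 66.5 bar))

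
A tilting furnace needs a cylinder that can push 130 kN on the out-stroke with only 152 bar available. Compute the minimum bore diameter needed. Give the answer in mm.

Extension force acts on the full piston face: F = P × (π/4)D².
D = √(4F / (πP)) = √(4 × 130 kN / (π × 152 bar))

D ≈ 104 mm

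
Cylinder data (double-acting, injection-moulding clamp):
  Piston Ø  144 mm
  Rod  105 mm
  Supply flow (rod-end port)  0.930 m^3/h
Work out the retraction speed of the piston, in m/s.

Rod-side annular area A_ann = π/4 × (144² − 105²) = 7627 mm^2
Flow into the rod-end port fills the annular volume.
v = Q / A

v ≈ 0.0339 m/s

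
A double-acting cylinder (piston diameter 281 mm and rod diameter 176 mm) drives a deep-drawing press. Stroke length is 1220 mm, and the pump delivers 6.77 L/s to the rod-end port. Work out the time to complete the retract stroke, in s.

Rod-side annular area A_ann = π/4 × (281² − 176²) = 37690 mm^2
Swept volume V = A × L; t = V / Q = A·L / Q

t ≈ 6.79 s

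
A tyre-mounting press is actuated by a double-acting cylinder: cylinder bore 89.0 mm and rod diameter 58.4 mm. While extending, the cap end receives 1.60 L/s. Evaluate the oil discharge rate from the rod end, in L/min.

Cap-side area A_cap = π/4 × (89.0 mm)² = 6221 mm^2
Rod-side annular area A_ann = π/4 × (89.0² − 58.4²) = 3542 mm^2
Piston speed v = Q_in/A_cap; rod-end outflow Q_out = v × A_ann = Q_in × A_ann/A_cap.

Q_out ≈ 54.7 L/min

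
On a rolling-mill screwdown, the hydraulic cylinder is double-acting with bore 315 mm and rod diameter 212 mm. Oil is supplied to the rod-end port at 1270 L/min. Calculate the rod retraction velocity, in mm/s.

v ≈ 496 mm/s

Rod-side annular area A_ann = π/4 × (315² − 212²) = 42630 mm^2
Flow into the rod-end port fills the annular volume.
v = Q / A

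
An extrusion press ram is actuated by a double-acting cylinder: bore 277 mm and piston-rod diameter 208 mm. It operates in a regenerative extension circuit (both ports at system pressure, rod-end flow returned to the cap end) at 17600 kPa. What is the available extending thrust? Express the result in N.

With equal pressure on both faces, forces on the annular region cancel; the net push is pressure × rod cross-section.
Rod cross-section A_rod = π/4 × (208 mm)² = 33980 mm^2
F = P × A_rod

F ≈ 5.98e5 N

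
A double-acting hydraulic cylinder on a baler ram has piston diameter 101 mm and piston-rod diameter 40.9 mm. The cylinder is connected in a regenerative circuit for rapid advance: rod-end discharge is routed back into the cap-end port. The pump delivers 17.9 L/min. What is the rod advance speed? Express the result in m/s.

In regeneration the rod-end outflow joins the pump flow into the cap end, so the net volume the pump must supply per unit advance equals the rod cross-section area.
Rod cross-section A_rod = π/4 × (40.9 mm)² = 1314 mm^2
v = Q_pump / A_rod

v ≈ 0.227 m/s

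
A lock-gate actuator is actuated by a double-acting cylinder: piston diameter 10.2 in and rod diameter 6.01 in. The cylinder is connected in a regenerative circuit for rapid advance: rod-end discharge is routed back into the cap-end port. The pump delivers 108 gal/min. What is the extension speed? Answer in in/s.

In regeneration the rod-end outflow joins the pump flow into the cap end, so the net volume the pump must supply per unit advance equals the rod cross-section area.
Rod cross-section A_rod = π/4 × (6.01 in)² = 28.37 in^2
v = Q_pump / A_rod

v ≈ 14.7 in/s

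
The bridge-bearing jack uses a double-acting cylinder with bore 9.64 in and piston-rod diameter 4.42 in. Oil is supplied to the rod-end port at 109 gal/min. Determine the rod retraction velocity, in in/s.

Rod-side annular area A_ann = π/4 × (9.64² − 4.42²) = 57.64 in^2
Flow into the rod-end port fills the annular volume.
v = Q / A

v ≈ 7.28 in/s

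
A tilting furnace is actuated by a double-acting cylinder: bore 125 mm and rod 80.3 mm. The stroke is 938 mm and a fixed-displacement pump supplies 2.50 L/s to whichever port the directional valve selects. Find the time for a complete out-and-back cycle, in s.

Cap-side area A_cap = π/4 × (125 mm)² = 12270 mm^2
Rod-side annular area A_ann = π/4 × (125² − 80.3²) = 7208 mm^2
t_ext = A_cap·L/Q = 4.604 s
t_ret = A_ann·L/Q = 2.704 s
t_cycle = t_ext + t_ret

t ≈ 7.31 s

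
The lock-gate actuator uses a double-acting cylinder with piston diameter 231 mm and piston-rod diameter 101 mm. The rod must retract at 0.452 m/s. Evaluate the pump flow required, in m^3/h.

Rod-side annular area A_ann = π/4 × (231² − 101²) = 33900 mm^2
Q = A × v

Q ≈ 55.2 m^3/h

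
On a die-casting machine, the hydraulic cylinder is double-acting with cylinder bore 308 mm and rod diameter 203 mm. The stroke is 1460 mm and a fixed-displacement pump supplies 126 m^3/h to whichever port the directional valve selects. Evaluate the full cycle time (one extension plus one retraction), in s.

t ≈ 4.87 s

Cap-side area A_cap = π/4 × (308 mm)² = 74510 mm^2
Rod-side annular area A_ann = π/4 × (308² − 203²) = 42140 mm^2
t_ext = A_cap·L/Q = 3.108 s
t_ret = A_ann·L/Q = 1.758 s
t_cycle = t_ext + t_ret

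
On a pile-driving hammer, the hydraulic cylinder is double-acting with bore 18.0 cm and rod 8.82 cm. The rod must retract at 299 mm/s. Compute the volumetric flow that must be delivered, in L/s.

Rod-side annular area A_ann = π/4 × (18.0² − 8.82²) = 193.4 cm^2
Q = A × v

Q ≈ 5.78 L/s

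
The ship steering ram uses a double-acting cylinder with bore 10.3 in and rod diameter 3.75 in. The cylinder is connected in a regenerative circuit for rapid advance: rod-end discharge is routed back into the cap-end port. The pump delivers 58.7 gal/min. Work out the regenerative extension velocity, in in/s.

v ≈ 20.5 in/s

In regeneration the rod-end outflow joins the pump flow into the cap end, so the net volume the pump must supply per unit advance equals the rod cross-section area.
Rod cross-section A_rod = π/4 × (3.75 in)² = 11.04 in^2
v = Q_pump / A_rod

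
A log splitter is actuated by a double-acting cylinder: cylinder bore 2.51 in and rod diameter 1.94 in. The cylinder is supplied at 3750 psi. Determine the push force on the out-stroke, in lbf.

Cap-side area A_cap = π/4 × (2.51 in)² = 4.948 in^2
F = P × A_cap = 3750 psi × A_cap

F ≈ 18600 lbf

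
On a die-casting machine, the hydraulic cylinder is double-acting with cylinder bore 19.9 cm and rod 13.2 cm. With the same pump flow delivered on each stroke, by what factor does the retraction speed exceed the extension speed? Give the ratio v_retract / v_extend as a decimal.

Cap-side area A_cap = π/4 × (19.9 cm)² = 311.0 cm^2
Rod-side annular area A_ann = π/4 × (19.9² − 13.2²) = 174.2 cm^2
For equal Q, v ∝ 1/A, so v_ret/v_ext = A_cap/A_ann.

v_ret/v_ext ≈ 1.79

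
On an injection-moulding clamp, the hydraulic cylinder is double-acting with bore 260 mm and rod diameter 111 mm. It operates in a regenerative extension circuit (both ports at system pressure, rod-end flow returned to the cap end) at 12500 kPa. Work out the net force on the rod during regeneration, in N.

F ≈ 1.21e5 N

With equal pressure on both faces, forces on the annular region cancel; the net push is pressure × rod cross-section.
Rod cross-section A_rod = π/4 × (111 mm)² = 9677 mm^2
F = P × A_rod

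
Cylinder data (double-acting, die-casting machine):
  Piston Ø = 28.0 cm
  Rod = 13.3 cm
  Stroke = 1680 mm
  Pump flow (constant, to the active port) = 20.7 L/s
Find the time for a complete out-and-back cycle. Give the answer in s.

Cap-side area A_cap = π/4 × (28.0 cm)² = 615.8 cm^2
Rod-side annular area A_ann = π/4 × (28.0² − 13.3²) = 476.8 cm^2
t_ext = A_cap·L/Q = 4.997 s
t_ret = A_ann·L/Q = 3.870 s
t_cycle = t_ext + t_ret

t ≈ 8.87 s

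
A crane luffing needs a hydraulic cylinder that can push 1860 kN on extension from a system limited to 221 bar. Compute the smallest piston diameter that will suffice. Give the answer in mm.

Extension force acts on the full piston face: F = P × (π/4)D².
D = √(4F / (πP)) = √(4 × 1860 kN / (π × 221 bar))

D ≈ 327 mm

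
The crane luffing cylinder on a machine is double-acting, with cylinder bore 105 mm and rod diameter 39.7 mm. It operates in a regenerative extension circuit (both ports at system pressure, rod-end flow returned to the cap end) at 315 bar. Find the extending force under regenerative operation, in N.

F ≈ 39000 N

With equal pressure on both faces, forces on the annular region cancel; the net push is pressure × rod cross-section.
Rod cross-section A_rod = π/4 × (39.7 mm)² = 1238 mm^2
F = P × A_rod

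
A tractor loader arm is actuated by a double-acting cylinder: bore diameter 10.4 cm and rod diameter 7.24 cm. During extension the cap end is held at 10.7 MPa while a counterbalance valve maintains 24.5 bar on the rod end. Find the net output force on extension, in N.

Cap-side area A_cap = π/4 × (10.4 cm)² = 84.95 cm^2
Rod-side annular area A_ann = π/4 × (10.4² − 7.24²) = 43.78 cm^2
Net thrust = P_cap·A_cap − P_rod·A_ann = 90900 N − 10730 N

F ≈ 80200 N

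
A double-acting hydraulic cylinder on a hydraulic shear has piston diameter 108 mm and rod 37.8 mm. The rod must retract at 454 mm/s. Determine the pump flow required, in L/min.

Rod-side annular area A_ann = π/4 × (108² − 37.8²) = 8039 mm^2
Q = A × v

Q ≈ 219 L/min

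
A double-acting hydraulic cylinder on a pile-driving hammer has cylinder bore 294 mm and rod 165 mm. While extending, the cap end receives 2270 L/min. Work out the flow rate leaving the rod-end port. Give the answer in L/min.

Q_out ≈ 1560 L/min

Cap-side area A_cap = π/4 × (294 mm)² = 67890 mm^2
Rod-side annular area A_ann = π/4 × (294² − 165²) = 46500 mm^2
Piston speed v = Q_in/A_cap; rod-end outflow Q_out = v × A_ann = Q_in × A_ann/A_cap.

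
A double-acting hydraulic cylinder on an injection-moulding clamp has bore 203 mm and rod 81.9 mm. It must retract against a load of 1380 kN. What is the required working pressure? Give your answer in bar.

P ≈ 509 bar

Rod-side annular area A_ann = π/4 × (203² − 81.9²) = 27100 mm^2
Retraction: pressure acts on the annular area.
P = F / A = 1380 kN / A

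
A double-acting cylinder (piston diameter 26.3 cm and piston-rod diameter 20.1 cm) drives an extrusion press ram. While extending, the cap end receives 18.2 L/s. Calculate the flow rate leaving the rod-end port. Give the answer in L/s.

Cap-side area A_cap = π/4 × (26.3 cm)² = 543.3 cm^2
Rod-side annular area A_ann = π/4 × (26.3² − 20.1²) = 225.9 cm^2
Piston speed v = Q_in/A_cap; rod-end outflow Q_out = v × A_ann = Q_in × A_ann/A_cap.

Q_out ≈ 7.57 L/s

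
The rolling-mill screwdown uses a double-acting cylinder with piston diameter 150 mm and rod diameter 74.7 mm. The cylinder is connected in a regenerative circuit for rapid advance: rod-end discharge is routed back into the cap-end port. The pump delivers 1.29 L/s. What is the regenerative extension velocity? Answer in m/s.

v ≈ 0.294 m/s

In regeneration the rod-end outflow joins the pump flow into the cap end, so the net volume the pump must supply per unit advance equals the rod cross-section area.
Rod cross-section A_rod = π/4 × (74.7 mm)² = 4383 mm^2
v = Q_pump / A_rod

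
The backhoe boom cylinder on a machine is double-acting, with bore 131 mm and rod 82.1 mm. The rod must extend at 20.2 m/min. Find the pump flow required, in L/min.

Cap-side area A_cap = π/4 × (131 mm)² = 13480 mm^2
Q = A × v

Q ≈ 272 L/min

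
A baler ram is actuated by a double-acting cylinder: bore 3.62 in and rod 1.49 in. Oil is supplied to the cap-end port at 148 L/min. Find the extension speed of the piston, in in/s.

Cap-side area A_cap = π/4 × (3.62 in)² = 10.29 in^2
v = Q / A

v ≈ 14.6 in/s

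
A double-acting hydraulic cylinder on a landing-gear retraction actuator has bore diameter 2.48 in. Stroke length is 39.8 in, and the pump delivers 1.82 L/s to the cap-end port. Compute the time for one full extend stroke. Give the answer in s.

Cap-side area A_cap = π/4 × (2.48 in)² = 4.831 in^2
Swept volume V = A × L; t = V / Q = A·L / Q

t ≈ 1.73 s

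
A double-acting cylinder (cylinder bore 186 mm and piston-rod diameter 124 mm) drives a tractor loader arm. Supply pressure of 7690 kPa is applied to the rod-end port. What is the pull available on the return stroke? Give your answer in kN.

F ≈ 116 kN

Rod-side annular area A_ann = π/4 × (186² − 124²) = 15100 mm^2
On retraction the pressure acts on the annular area (bore minus rod).
F = P × A_ann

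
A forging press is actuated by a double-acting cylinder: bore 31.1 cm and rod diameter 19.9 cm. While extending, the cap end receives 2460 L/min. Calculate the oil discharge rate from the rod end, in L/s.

Cap-side area A_cap = π/4 × (31.1 cm)² = 759.6 cm^2
Rod-side annular area A_ann = π/4 × (31.1² − 19.9²) = 448.6 cm^2
Piston speed v = Q_in/A_cap; rod-end outflow Q_out = v × A_ann = Q_in × A_ann/A_cap.

Q_out ≈ 24.2 L/s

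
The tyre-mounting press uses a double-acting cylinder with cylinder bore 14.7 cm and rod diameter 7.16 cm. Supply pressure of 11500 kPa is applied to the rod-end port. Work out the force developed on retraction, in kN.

Rod-side annular area A_ann = π/4 × (14.7² − 7.16²) = 129.5 cm^2
On retraction the pressure acts on the annular area (bore minus rod).
F = P × A_ann

F ≈ 149 kN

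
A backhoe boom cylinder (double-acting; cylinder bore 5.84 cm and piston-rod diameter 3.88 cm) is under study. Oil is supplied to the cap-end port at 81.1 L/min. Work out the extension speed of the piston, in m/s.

Cap-side area A_cap = π/4 × (5.84 cm)² = 26.79 cm^2
v = Q / A

v ≈ 0.505 m/s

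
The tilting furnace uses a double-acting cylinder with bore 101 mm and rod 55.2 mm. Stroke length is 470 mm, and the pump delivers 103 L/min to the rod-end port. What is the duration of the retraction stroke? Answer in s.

t ≈ 1.54 s

Rod-side annular area A_ann = π/4 × (101² − 55.2²) = 5619 mm^2
Swept volume V = A × L; t = V / Q = A·L / Q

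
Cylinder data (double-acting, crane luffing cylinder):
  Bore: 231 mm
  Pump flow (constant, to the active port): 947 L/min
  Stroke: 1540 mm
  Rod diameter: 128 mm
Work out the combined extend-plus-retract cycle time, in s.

Cap-side area A_cap = π/4 × (231 mm)² = 41910 mm^2
Rod-side annular area A_ann = π/4 × (231² − 128²) = 29040 mm^2
t_ext = A_cap·L/Q = 4.089 s
t_ret = A_ann·L/Q = 2.834 s
t_cycle = t_ext + t_ret

t ≈ 6.92 s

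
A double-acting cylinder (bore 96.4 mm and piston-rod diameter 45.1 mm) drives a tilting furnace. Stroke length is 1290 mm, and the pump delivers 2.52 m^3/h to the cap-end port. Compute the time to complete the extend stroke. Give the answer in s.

Cap-side area A_cap = π/4 × (96.4 mm)² = 7299 mm^2
Swept volume V = A × L; t = V / Q = A·L / Q

t ≈ 13.5 s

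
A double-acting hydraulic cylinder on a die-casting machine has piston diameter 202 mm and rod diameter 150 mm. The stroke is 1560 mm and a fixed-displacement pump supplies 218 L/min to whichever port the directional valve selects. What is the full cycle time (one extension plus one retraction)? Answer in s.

Cap-side area A_cap = π/4 × (202 mm)² = 32050 mm^2
Rod-side annular area A_ann = π/4 × (202² − 150²) = 14380 mm^2
t_ext = A_cap·L/Q = 13.76 s
t_ret = A_ann·L/Q = 6.172 s
t_cycle = t_ext + t_ret

t ≈ 19.9 s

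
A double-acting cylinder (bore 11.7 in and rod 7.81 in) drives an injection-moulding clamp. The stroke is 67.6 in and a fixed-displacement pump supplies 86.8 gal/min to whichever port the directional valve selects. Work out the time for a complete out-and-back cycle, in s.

t ≈ 33.8 s

Cap-side area A_cap = π/4 × (11.7 in)² = 107.5 in^2
Rod-side annular area A_ann = π/4 × (11.7² − 7.81²) = 59.61 in^2
t_ext = A_cap·L/Q = 21.75 s
t_ret = A_ann·L/Q = 12.06 s
t_cycle = t_ext + t_ret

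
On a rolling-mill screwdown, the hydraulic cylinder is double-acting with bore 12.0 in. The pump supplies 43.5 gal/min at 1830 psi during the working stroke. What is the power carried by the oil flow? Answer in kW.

Hydraulic power = P × Q

W ≈ 34.6 kW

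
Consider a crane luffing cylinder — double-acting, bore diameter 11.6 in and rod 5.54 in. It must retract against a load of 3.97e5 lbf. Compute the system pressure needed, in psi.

P ≈ 4870 psi

Rod-side annular area A_ann = π/4 × (11.6² − 5.54²) = 81.58 in^2
Retraction: pressure acts on the annular area.
P = F / A = 3.97e5 lbf / A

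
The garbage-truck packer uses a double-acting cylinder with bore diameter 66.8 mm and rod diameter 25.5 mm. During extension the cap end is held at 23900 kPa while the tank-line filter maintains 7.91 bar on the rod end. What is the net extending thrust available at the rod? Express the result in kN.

F ≈ 81.4 kN

Cap-side area A_cap = π/4 × (66.8 mm)² = 3505 mm^2
Rod-side annular area A_ann = π/4 × (66.8² − 25.5²) = 2994 mm^2
Net thrust = P_cap·A_cap − P_rod·A_ann = 83.76 kN − 2.368 kN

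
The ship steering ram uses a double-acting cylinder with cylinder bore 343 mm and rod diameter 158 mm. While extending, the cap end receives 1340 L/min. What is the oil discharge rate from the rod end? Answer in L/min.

Cap-side area A_cap = π/4 × (343 mm)² = 92400 mm^2
Rod-side annular area A_ann = π/4 × (343² − 158²) = 72790 mm^2
Piston speed v = Q_in/A_cap; rod-end outflow Q_out = v × A_ann = Q_in × A_ann/A_cap.

Q_out ≈ 1060 L/min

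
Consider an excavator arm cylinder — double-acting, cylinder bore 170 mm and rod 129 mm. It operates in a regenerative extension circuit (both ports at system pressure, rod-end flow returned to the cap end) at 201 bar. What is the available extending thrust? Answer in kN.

F ≈ 263 kN

With equal pressure on both faces, forces on the annular region cancel; the net push is pressure × rod cross-section.
Rod cross-section A_rod = π/4 × (129 mm)² = 13070 mm^2
F = P × A_rod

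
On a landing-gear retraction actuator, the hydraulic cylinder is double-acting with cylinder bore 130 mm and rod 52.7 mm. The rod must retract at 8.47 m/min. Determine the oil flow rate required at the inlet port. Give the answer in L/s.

Q ≈ 1.57 L/s

Rod-side annular area A_ann = π/4 × (130² − 52.7²) = 11090 mm^2
Q = A × v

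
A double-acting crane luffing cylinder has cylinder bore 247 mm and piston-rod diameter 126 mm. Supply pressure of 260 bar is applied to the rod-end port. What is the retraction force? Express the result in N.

F ≈ 9.22e5 N

Rod-side annular area A_ann = π/4 × (247² − 126²) = 35450 mm^2
On retraction the pressure acts on the annular area (bore minus rod).
F = P × A_ann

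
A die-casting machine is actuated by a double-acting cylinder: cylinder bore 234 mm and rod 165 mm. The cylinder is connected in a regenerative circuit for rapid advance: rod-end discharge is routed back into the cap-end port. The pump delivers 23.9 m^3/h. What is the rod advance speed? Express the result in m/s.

In regeneration the rod-end outflow joins the pump flow into the cap end, so the net volume the pump must supply per unit advance equals the rod cross-section area.
Rod cross-section A_rod = π/4 × (165 mm)² = 21380 mm^2
v = Q_pump / A_rod

v ≈ 0.310 m/s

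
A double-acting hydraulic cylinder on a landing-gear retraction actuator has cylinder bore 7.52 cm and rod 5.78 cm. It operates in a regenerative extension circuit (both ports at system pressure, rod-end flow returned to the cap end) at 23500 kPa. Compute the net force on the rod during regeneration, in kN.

F ≈ 61.7 kN

With equal pressure on both faces, forces on the annular region cancel; the net push is pressure × rod cross-section.
Rod cross-section A_rod = π/4 × (5.78 cm)² = 26.24 cm^2
F = P × A_rod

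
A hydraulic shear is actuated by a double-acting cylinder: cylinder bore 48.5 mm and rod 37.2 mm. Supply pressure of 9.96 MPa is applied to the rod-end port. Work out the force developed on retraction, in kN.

Rod-side annular area A_ann = π/4 × (48.5² − 37.2²) = 760.6 mm^2
On retraction the pressure acts on the annular area (bore minus rod).
F = P × A_ann

F ≈ 7.58 kN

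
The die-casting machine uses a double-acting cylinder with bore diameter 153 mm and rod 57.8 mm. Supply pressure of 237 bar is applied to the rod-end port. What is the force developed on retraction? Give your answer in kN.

F ≈ 374 kN

Rod-side annular area A_ann = π/4 × (153² − 57.8²) = 15760 mm^2
On retraction the pressure acts on the annular area (bore minus rod).
F = P × A_ann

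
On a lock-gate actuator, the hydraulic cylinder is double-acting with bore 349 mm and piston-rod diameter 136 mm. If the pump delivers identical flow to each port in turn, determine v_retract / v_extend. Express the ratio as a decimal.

Cap-side area A_cap = π/4 × (349 mm)² = 95660 mm^2
Rod-side annular area A_ann = π/4 × (349² − 136²) = 81140 mm^2
For equal Q, v ∝ 1/A, so v_ret/v_ext = A_cap/A_ann.

v_ret/v_ext ≈ 1.18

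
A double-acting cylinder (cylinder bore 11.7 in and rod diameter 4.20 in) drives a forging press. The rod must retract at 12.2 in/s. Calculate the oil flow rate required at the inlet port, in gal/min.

Rod-side annular area A_ann = π/4 × (11.7² − 4.20²) = 93.66 in^2
Q = A × v

Q ≈ 297 gal/min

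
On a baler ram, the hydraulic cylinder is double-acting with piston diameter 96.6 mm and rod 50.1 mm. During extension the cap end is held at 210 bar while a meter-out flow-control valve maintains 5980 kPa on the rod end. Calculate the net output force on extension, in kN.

F ≈ 122 kN

Cap-side area A_cap = π/4 × (96.6 mm)² = 7329 mm^2
Rod-side annular area A_ann = π/4 × (96.6² − 50.1²) = 5358 mm^2
Net thrust = P_cap·A_cap − P_rod·A_ann = 153.9 kN − 32.04 kN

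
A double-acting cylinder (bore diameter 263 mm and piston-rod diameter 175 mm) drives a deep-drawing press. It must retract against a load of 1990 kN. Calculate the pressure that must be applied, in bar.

P ≈ 657 bar

Rod-side annular area A_ann = π/4 × (263² − 175²) = 30270 mm^2
Retraction: pressure acts on the annular area.
P = F / A = 1990 kN / A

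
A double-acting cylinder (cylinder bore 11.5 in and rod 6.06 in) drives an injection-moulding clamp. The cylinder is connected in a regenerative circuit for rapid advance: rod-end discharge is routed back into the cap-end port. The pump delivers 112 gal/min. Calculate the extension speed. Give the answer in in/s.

v ≈ 15.0 in/s

In regeneration the rod-end outflow joins the pump flow into the cap end, so the net volume the pump must supply per unit advance equals the rod cross-section area.
Rod cross-section A_rod = π/4 × (6.06 in)² = 28.84 in^2
v = Q_pump / A_rod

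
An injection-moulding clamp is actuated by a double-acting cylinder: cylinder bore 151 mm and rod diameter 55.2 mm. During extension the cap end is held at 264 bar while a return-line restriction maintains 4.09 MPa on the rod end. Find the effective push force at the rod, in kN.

Cap-side area A_cap = π/4 × (151 mm)² = 17910 mm^2
Rod-side annular area A_ann = π/4 × (151² − 55.2²) = 15510 mm^2
Net thrust = P_cap·A_cap − P_rod·A_ann = 472.8 kN − 63.46 kN

F ≈ 409 kN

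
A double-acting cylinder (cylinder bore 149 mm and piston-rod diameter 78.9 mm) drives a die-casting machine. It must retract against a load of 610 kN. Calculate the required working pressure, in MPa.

Rod-side annular area A_ann = π/4 × (149² − 78.9²) = 12550 mm^2
Retraction: pressure acts on the annular area.
P = F / A = 610 kN / A

P ≈ 48.6 MPa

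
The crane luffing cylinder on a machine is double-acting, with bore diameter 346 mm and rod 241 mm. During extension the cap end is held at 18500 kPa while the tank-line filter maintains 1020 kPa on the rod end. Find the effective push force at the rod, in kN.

F ≈ 1690 kN

Cap-side area A_cap = π/4 × (346 mm)² = 94020 mm^2
Rod-side annular area A_ann = π/4 × (346² − 241²) = 48410 mm^2
Net thrust = P_cap·A_cap − P_rod·A_ann = 1739 kN − 49.38 kN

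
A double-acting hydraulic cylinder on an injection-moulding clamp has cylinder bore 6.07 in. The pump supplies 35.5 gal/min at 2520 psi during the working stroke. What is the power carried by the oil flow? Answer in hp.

Hydraulic power = P × Q

W ≈ 52.2 hp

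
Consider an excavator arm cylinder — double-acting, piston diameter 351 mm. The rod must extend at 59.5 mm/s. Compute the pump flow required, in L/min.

Q ≈ 345 L/min

Cap-side area A_cap = π/4 × (351 mm)² = 96760 mm^2
Q = A × v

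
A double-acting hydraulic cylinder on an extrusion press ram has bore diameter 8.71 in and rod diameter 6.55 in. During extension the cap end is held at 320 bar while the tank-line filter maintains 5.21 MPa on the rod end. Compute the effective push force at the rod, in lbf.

F ≈ 2.57e5 lbf

Cap-side area A_cap = π/4 × (8.71 in)² = 59.58 in^2
Rod-side annular area A_ann = π/4 × (8.71² − 6.55²) = 25.89 in^2
Net thrust = P_cap·A_cap − P_rod·A_ann = 2.765e5 lbf − 19560 lbf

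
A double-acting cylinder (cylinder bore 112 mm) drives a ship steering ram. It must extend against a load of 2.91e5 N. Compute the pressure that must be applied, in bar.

P ≈ 295 bar

Cap-side area A_cap = π/4 × (112 mm)² = 9852 mm^2
P = F / A = 2.91e5 N / A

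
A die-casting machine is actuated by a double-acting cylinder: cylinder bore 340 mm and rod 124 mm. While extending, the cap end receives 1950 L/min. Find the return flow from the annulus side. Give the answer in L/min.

Q_out ≈ 1690 L/min

Cap-side area A_cap = π/4 × (340 mm)² = 90790 mm^2
Rod-side annular area A_ann = π/4 × (340² − 124²) = 78720 mm^2
Piston speed v = Q_in/A_cap; rod-end outflow Q_out = v × A_ann = Q_in × A_ann/A_cap.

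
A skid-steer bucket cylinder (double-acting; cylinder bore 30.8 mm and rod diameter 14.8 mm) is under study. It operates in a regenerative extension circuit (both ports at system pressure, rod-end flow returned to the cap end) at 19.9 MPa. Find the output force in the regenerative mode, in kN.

F ≈ 3.42 kN

With equal pressure on both faces, forces on the annular region cancel; the net push is pressure × rod cross-section.
Rod cross-section A_rod = π/4 × (14.8 mm)² = 172.0 mm^2
F = P × A_rod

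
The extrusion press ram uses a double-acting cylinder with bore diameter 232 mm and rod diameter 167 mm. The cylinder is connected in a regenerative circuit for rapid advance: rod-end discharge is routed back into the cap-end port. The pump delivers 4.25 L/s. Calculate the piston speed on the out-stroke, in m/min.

v ≈ 11.6 m/min

In regeneration the rod-end outflow joins the pump flow into the cap end, so the net volume the pump must supply per unit advance equals the rod cross-section area.
Rod cross-section A_rod = π/4 × (167 mm)² = 21900 mm^2
v = Q_pump / A_rod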